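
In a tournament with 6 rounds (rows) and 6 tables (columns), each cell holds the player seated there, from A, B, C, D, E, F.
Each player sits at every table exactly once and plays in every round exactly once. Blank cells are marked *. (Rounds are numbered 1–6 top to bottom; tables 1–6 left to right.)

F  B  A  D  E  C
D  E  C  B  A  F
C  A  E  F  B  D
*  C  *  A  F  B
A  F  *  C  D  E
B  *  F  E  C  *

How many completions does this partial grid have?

1

Round 4, table 1: eliminating its round and table leaves {E}.
Round 4, table 3: eliminating its round and table leaves {D}.
Round 5, table 3: eliminating its round and table leaves {B}.
Round 6, table 2: eliminating its round and table leaves {D}.
Round 6, table 6: eliminating its round and table leaves {A}.
Only one assignment across all blanks avoids any round or table repeat, giving 1 completion.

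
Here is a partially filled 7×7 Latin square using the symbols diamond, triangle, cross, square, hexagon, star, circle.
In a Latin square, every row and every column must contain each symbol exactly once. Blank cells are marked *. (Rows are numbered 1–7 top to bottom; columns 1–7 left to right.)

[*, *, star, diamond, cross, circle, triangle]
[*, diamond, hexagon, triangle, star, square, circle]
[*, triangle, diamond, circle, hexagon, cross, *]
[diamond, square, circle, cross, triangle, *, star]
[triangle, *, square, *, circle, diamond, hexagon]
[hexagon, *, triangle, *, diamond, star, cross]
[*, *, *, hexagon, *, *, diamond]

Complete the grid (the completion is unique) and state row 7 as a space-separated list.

Row 7, column 3: row 7 has {diamond, hexagon} and column 3 has {diamond, triangle, square, hexagon, star, circle}, leaving only cross.
Row 7, column 5: row 7 has {diamond, cross, hexagon} and column 5 has {diamond, triangle, cross, hexagon, star, circle}, leaving only square.
Row 7, column 6: row 7 has {diamond, cross, square, hexagon} and column 6 has {diamond, cross, square, star, circle}, leaving only triangle.
Row 1, column 1: row 1 has {diamond, triangle, cross, star, circle} and column 1 has {diamond, triangle, hexagon}, leaving only square.
Row 1, column 2: row 1 has {diamond, triangle, cross, square, star, circle} and column 2 has {diamond, triangle, square}, leaving only hexagon.
Row 2, column 1: row 2 has {diamond, triangle, square, hexagon, star, circle} and column 1 has {diamond, triangle, square, hexagon}, leaving only cross.
Row 3, column 1: row 3 has {diamond, triangle, cross, hexagon, circle} and column 1 has {diamond, triangle, cross, square, hexagon}, leaving only star.
Row 7, column 1: row 7 has {diamond, triangle, cross, square, hexagon} and column 1 has {diamond, triangle, cross, square, hexagon, star}, leaving only circle.
Row 7, column 2: row 7 has {diamond, triangle, cross, square, hexagon, circle} and column 2 has {diamond, triangle, square, hexagon}, leaving only star.
So row 7 reads: circle star cross hexagon square triangle diamond.

circle star cross hexagon square triangle diamond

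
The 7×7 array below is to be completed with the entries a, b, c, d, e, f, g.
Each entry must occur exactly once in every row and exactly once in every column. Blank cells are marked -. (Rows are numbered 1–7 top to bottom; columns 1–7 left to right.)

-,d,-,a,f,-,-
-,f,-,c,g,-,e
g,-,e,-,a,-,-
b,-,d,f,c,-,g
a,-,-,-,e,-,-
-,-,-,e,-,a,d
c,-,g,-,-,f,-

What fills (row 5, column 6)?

Row 1, column 1: row 1 has {a, d, f} and column 1 has {a, b, c, g}, leaving only e.
Row 2, column 1: row 2 has {c, e, f, g} and column 1 has {a, b, c, e, g}, leaving only d.
Row 2, column 6: row 2 has {c, d, e, f, g} and column 6 has {a, f}, leaving only b.
Row 2, column 3: row 2 has {b, c, d, e, f, g} and column 3 has {d, e, g}, leaving only a.
Row 4, column 6: row 4 has {b, c, d, f, g} and column 6 has {a, b, f}, leaving only e.
Row 4, column 2: row 4 has {b, c, d, e, f, g} and column 2 has {d, f}, leaving only a.
Row 6, column 1: row 6 has {a, d, e} and column 1 has {a, b, c, d, e, g}, leaving only f.
Row 6, column 5: row 6 has {a, d, e, f} and column 5 has {a, c, e, f, g}, leaving only b.
Row 6, column 3: row 6 has {a, b, d, e, f} and column 3 has {a, d, e, g}, leaving only c.
Row 1, column 3: row 1 has {a, d, e, f} and column 3 has {a, c, d, e, g}, leaving only b.
Row 1, column 7: row 1 has {a, b, d, e, f} and column 7 has {d, e, g}, leaving only c.
Row 1, column 6: row 1 has {a, b, c, d, e, f} and column 6 has {a, b, e, f}, leaving only g.
Row 5, column 3: row 5 has {a, e} and column 3 has {a, b, c, d, e, g}, leaving only f.
Row 5, column 7: row 5 has {a, e, f} and column 7 has {c, d, e, g}, leaving only b.
Row 3, column 7: row 3 has {a, e, g} and column 7 has {b, c, d, e, g}, leaving only f.
Row 6, column 2: row 6 has {a, b, c, d, e, f} and column 2 has {a, d, f}, leaving only g.
Row 5, column 2: row 5 has {a, b, e, f} and column 2 has {a, d, f, g}, leaving only c.
Row 5 already has {a, b, c, e, f} and column 6 already has {a, b, e, f, g}, so row 5, column 6 must be d.

d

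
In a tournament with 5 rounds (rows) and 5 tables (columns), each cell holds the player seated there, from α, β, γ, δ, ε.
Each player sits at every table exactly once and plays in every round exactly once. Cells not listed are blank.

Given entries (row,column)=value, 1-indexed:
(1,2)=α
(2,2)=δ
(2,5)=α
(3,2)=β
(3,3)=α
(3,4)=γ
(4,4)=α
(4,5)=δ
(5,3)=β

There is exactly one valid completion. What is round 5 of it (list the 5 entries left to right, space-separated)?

Round 3, table 5: round 3 has {α, β, γ} and table 5 has {α, δ}, leaving only ε.
Round 5, table 5: round 5 has {β} and table 5 has {α, δ, ε}, leaving only γ.
Round 5, table 2: round 5 has {β, γ} and table 2 has {α, β, δ}, leaving only ε.
Round 5, table 4: round 5 has {β, γ, ε} and table 4 has {α, γ}, leaving only δ.
Round 5, table 1: round 5 has {β, γ, δ, ε} and table 1 has {}, leaving only α.
So round 5 reads: α ε β δ γ.

α ε β δ γ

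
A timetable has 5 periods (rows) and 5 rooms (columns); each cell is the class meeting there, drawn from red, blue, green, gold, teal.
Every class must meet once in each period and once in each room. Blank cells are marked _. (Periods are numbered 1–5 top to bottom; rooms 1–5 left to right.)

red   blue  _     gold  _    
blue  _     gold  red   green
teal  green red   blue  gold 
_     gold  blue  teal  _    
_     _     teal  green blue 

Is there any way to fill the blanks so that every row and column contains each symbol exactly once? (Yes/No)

Yes

No period or room among the givens repeats a symbol, and propagating forced cells runs into no contradiction.
One valid completion exists (for instance, red blue green gold teal / blue teal gold red green / teal green red blue gold / green gold blue teal red / gold red teal green blue).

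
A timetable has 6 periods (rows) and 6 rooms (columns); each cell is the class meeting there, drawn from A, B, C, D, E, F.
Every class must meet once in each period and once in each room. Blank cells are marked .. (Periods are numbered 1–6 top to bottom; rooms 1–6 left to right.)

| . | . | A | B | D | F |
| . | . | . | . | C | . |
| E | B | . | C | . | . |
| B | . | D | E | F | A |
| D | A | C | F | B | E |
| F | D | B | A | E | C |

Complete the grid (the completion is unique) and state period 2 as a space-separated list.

Period 2, room 1: period 2 has {C} and room 1 has {B, D, E, F}, leaving only A.
Period 2, room 4: period 2 has {A, C} and room 4 has {A, B, C, E, F}, leaving only D.
Period 2, room 6: period 2 has {A, C, D} and room 6 has {A, C, E, F}, leaving only B.
Period 1, room 1: period 1 has {A, B, D, F} and room 1 has {A, B, D, E, F}, leaving only C.
Period 1, room 2: period 1 has {A, B, C, D, F} and room 2 has {A, B, D}, leaving only E.
Period 2, room 2: period 2 has {A, B, C, D} and room 2 has {A, B, D, E}, leaving only F.
Period 2, room 3: period 2 has {A, B, C, D, F} and room 3 has {A, B, C, D}, leaving only E.
So period 2 reads: A F E D C B.

A F E D C B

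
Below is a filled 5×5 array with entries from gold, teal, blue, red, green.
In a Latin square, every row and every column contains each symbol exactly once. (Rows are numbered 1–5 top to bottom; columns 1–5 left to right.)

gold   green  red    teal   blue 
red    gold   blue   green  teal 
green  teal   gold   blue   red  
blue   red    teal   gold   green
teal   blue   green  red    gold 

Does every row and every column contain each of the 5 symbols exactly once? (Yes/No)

Yes

Each row is a permutation of the 5 symbols, and so is each column.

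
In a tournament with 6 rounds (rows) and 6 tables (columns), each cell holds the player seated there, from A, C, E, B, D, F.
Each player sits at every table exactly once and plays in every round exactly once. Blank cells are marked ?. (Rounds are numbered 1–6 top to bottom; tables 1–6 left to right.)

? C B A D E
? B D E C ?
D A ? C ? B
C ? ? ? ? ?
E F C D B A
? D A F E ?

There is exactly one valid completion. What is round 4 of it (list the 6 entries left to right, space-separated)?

C E F B A D

Round 4, table 2: round 4 has {C} and table 2 has {A, C, B, D, F}, leaving only E.
Round 4, table 3: round 4 has {C, E} and table 3 has {A, C, B, D}, leaving only F.
Round 4, table 4: round 4 has {C, E, F} and table 4 has {A, C, E, D, F}, leaving only B.
Round 4, table 5: round 4 has {C, E, B, F} and table 5 has {C, E, B, D}, leaving only A.
Round 4, table 6: round 4 has {A, C, E, B, F} and table 6 has {A, E, B}, leaving only D.
So round 4 reads: C E F B A D.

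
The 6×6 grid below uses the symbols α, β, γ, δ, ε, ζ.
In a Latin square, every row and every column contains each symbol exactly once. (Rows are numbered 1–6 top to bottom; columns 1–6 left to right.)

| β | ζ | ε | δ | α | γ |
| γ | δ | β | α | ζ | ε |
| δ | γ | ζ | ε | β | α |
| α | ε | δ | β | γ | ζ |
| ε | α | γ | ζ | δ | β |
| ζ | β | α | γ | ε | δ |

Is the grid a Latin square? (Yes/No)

Yes

Each row is a permutation of the 6 symbols, and so is each column.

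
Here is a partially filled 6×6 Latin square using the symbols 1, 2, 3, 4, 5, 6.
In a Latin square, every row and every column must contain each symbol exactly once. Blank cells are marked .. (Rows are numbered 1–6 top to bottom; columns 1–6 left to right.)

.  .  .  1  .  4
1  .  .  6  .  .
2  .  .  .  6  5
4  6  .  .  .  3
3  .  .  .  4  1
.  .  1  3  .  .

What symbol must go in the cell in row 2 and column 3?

4

Row 2, column 6: row 2 has {1, 6} and column 6 has {1, 3, 4, 5}, leaving only 2.
Row 3, column 4: row 3 has {2, 5, 6} and column 4 has {1, 3, 6}, leaving only 4.
Row 3, column 3: row 3 has {2, 4, 5, 6} and column 3 has {1}, leaving only 3.
Row 3, column 2: row 3 has {2, 3, 4, 5, 6} and column 2 has {6}, leaving only 1.
Row 6, column 6: row 6 has {1, 3} and column 6 has {1, 2, 3, 4, 5}, leaving only 6.
Row 6, column 1: row 6 has {1, 3, 6} and column 1 has {1, 2, 3, 4}, leaving only 5.
Row 1, column 1: row 1 has {1, 4} and column 1 has {1, 2, 3, 4, 5}, leaving only 6.
Row 6, column 5: row 6 has {1, 3, 5, 6} and column 5 has {4, 6}, leaving only 2.
Row 6, column 2: row 6 has {1, 2, 3, 5, 6} and column 2 has {1, 6}, leaving only 4.
Row 2, column 3 is narrowed to {4, 5}.
If it were 5, then row 4, column 3 would be left with no valid symbol.
So row 2, column 3 must be 4.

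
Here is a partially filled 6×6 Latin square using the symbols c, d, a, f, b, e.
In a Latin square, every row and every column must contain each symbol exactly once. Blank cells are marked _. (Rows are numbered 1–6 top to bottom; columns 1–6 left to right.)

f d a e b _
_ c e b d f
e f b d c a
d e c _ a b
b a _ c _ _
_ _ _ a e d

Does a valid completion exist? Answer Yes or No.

No row or column among the givens repeats a symbol, and propagating forced cells runs into no contradiction.
One valid completion exists (for instance, f d a e b c / a c e b d f / e f b d c a / d e c f a b / b a d c f e / c b f a e d).

Yes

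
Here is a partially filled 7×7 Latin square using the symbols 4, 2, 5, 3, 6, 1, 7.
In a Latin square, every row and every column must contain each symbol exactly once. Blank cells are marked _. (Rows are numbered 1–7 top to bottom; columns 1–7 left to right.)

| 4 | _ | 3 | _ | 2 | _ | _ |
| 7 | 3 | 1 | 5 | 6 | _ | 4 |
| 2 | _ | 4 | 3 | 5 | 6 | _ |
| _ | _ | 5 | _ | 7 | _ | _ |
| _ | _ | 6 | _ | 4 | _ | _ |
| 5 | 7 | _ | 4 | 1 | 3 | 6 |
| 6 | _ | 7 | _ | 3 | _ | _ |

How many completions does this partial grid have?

Row 1, column 2: eliminating its row and column leaves {5, 6, 1}.
Row 1, column 4: eliminating its row and column leaves {6, 1, 7}.
Row 1, column 6: eliminating its row and column leaves {5, 1, 7}.
Row 1, column 7: eliminating its row and column leaves {5, 1, 7}.
Row 2, column 6: eliminating its row and column leaves {2}.
Row 3, column 2: eliminating its row and column leaves {1}.
Row 3, column 7: eliminating its row and column leaves {1, 7}.
Row 4, column 1: eliminating its row and column leaves {3, 1}.
Row 4, column 2: eliminating its row and column leaves {4, 2, 6, 1}.
Row 4, column 4: eliminating its row and column leaves {2, 6, 1}.
Row 4, column 6: eliminating its row and column leaves {4, 2, 1}.
Row 4, column 7: eliminating its row and column leaves {2, 3, 1}.
Row 5, column 1: eliminating its row and column leaves {3, 1}.
Row 5, column 2: eliminating its row and column leaves {2, 5, 1}.
Row 5, column 4: eliminating its row and column leaves {2, 1, 7}.
Row 5, column 6: eliminating its row and column leaves {2, 5, 1, 7}.
Row 5, column 7: eliminating its row and column leaves {2, 5, 3, 1, 7}.
Row 6, column 3: eliminating its row and column leaves {2}.
Row 7, column 2: eliminating its row and column leaves {4, 2, 5, 1}.
Row 7, column 4: eliminating its row and column leaves {2, 1}.
Row 7, column 6: eliminating its row and column leaves {4, 2, 5, 1}.
Row 7, column 7: eliminating its row and column leaves {2, 5, 1}.
Enumerating the assignments across these blanks that avoid any row or column repeat gives 9 completions.

9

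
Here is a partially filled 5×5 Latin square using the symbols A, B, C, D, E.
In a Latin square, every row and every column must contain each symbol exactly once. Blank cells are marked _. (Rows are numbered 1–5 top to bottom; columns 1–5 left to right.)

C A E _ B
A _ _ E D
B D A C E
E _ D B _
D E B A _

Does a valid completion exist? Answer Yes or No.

Yes

No row or column among the givens repeats a symbol, and propagating forced cells runs into no contradiction.
One valid completion exists (for instance, C A E D B / A B C E D / B D A C E / E C D B A / D E B A C).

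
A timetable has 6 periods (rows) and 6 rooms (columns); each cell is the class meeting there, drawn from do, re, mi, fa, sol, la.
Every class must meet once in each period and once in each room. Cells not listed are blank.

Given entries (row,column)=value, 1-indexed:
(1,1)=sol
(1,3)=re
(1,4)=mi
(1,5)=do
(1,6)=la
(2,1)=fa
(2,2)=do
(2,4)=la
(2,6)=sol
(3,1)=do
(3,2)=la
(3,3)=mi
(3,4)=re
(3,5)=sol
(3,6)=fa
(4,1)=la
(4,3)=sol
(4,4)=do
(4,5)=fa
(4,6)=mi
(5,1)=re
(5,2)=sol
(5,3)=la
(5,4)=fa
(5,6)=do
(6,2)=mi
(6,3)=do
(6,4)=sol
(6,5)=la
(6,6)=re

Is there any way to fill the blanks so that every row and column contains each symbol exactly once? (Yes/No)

Period 2, room 3: period 2 together with room 3 already contain {do, re, mi, fa, sol, la} — every symbol — so nothing can go there. The grid has no valid completion.

No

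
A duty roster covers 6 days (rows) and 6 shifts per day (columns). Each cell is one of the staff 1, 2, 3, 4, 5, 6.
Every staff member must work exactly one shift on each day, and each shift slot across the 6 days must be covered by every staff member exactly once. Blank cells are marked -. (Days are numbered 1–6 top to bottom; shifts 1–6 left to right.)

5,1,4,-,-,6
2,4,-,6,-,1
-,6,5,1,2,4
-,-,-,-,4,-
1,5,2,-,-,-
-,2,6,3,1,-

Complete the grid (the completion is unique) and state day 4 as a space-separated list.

6 3 1 5 4 2

Day 4, shift 2: day 4 has {4} and shift 2 has {1, 2, 4, 5, 6}, leaving only 3.
Day 4, shift 1: day 4 has {3, 4} and shift 1 has {1, 2, 5}, leaving only 6.
Day 4, shift 3: day 4 has {3, 4, 6} and shift 3 has {2, 4, 5, 6}, leaving only 1.
Day 1, shift 4: day 1 has {1, 4, 5, 6} and shift 4 has {1, 3, 6}, leaving only 2.
Day 4, shift 4: day 4 has {1, 3, 4, 6} and shift 4 has {1, 2, 3, 6}, leaving only 5.
Day 4, shift 6: day 4 has {1, 3, 4, 5, 6} and shift 6 has {1, 4, 6}, leaving only 2.
So day 4 reads: 6 3 1 5 4 2.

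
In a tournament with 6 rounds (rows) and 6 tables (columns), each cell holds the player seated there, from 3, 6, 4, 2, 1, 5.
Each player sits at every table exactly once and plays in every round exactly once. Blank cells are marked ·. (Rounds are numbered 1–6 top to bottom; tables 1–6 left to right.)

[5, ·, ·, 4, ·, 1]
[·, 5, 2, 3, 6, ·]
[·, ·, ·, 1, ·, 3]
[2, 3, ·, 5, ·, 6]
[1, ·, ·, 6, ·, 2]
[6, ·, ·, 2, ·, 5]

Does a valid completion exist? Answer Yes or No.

No

Round 2, table 1: round 2 has {3, 6, 2, 5} and table 1 has {6, 2, 1, 5}, so it must be 4.
Now round 2, table 6: round 2 together with table 6 already contain {3, 6, 4, 2, 1, 5} — every symbol — so nothing can go there. The grid has no valid completion.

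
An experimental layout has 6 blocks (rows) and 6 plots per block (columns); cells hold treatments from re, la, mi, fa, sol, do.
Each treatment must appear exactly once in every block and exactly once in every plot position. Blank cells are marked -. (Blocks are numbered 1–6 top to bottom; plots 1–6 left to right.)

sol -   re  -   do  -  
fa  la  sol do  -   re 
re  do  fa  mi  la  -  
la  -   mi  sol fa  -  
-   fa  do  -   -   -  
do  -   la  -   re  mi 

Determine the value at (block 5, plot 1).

Block 5 already has {fa, do} and plot 1 already has {re, la, fa, sol, do}, so block 5, plot 1 must be mi.

mi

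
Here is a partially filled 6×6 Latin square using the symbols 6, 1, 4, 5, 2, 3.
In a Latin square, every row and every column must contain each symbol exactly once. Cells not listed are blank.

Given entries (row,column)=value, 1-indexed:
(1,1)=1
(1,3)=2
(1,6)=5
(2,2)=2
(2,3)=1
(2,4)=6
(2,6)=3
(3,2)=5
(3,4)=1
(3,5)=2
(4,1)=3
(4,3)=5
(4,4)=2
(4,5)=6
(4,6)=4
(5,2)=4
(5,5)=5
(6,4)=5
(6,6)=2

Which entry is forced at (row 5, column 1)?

Row 2, column 5: row 2 has {6, 1, 2, 3} and column 5 has {6, 5, 2}, leaving only 4.
Row 1, column 5: row 1 has {1, 5, 2} and column 5 has {6, 4, 5, 2}, leaving only 3.
Row 1, column 2: row 1 has {1, 5, 2, 3} and column 2 has {4, 5, 2}, leaving only 6.
Row 1, column 4: row 1 has {6, 1, 5, 2, 3} and column 4 has {6, 1, 5, 2}, leaving only 4.
Row 2, column 1: row 2 has {6, 1, 4, 2, 3} and column 1 has {1, 3}, leaving only 5.
Row 3, column 6: row 3 has {1, 5, 2} and column 6 has {4, 5, 2, 3}, leaving only 6.
Row 3, column 1: row 3 has {6, 1, 5, 2} and column 1 has {1, 5, 3}, leaving only 4.
Row 3, column 3: row 3 has {6, 1, 4, 5, 2} and column 3 has {1, 5, 2}, leaving only 3.
Row 4, column 2: row 4 has {6, 4, 5, 2, 3} and column 2 has {6, 4, 5, 2}, leaving only 1.
Row 5, column 3: row 5 has {4, 5} and column 3 has {1, 5, 2, 3}, leaving only 6.
Row 5 already has {6, 4, 5} and column 1 already has {1, 4, 5, 3}, so row 5, column 1 must be 2.

2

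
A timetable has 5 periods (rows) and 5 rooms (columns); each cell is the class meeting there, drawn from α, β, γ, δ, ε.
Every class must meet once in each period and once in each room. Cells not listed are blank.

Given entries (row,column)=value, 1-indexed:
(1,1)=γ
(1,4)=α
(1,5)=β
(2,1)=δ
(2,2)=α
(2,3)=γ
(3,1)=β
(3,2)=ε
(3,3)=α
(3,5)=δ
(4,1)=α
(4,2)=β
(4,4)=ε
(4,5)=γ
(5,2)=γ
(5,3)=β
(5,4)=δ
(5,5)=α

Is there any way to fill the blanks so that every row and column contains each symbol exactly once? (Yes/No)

No period or room among the givens repeats a symbol, and propagating forced cells runs into no contradiction.
One valid completion exists (for instance, γ δ ε α β / δ α γ β ε / β ε α γ δ / α β δ ε γ / ε γ β δ α).

Yes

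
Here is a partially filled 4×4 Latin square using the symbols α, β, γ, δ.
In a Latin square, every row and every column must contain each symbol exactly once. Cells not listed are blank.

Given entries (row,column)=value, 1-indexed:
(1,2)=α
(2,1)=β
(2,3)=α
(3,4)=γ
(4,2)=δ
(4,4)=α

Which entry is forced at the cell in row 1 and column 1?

Row 2, column 2: row 2 has {α, β} and column 2 has {α, δ}, leaving only γ.
Row 2, column 4: row 2 has {α, β, γ} and column 4 has {α, γ}, leaving only δ.
Row 1, column 4: row 1 has {α} and column 4 has {α, γ, δ}, leaving only β.
Row 3, column 2: row 3 has {γ} and column 2 has {α, γ, δ}, leaving only β.
Row 3, column 3: row 3 has {β, γ} and column 3 has {α}, leaving only δ.
Row 1, column 3: row 1 has {α, β} and column 3 has {α, δ}, leaving only γ.
Row 1 already has {α, β, γ} and column 1 already has {β}, so row 1, column 1 must be δ.

δ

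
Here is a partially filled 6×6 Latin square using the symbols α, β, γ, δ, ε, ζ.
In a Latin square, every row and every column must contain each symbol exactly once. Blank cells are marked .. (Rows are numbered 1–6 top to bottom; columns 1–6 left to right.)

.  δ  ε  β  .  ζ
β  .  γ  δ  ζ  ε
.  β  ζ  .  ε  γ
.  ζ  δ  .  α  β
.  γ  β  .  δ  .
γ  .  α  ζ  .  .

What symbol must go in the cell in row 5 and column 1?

Row 1, column 1: row 1 has {β, δ, ε, ζ} and column 1 has {β, γ}, leaving only α.
Row 1, column 5: row 1 has {α, β, δ, ε, ζ} and column 5 has {α, δ, ε, ζ}, leaving only γ.
Row 2, column 2: row 2 has {β, γ, δ, ε, ζ} and column 2 has {β, γ, δ, ζ}, leaving only α.
Row 3, column 1: row 3 has {β, γ, ε, ζ} and column 1 has {α, β, γ}, leaving only δ.
Row 3, column 4: row 3 has {β, γ, δ, ε, ζ} and column 4 has {β, δ, ζ}, leaving only α.
Row 4, column 1: row 4 has {α, β, δ, ζ} and column 1 has {α, β, γ, δ}, leaving only ε.
Row 5 already has {β, γ, δ} and column 1 already has {α, β, γ, δ, ε}, so row 5, column 1 must be ζ.

ζ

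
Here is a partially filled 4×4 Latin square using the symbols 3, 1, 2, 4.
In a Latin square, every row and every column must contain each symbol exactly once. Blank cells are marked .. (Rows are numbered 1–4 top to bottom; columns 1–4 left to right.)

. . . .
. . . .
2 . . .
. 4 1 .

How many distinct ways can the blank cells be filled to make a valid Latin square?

8

Row 1, column 1: eliminating its row and column leaves {3, 1, 4}.
Row 1, column 2: eliminating its row and column leaves {3, 1, 2}.
Row 1, column 3: eliminating its row and column leaves {3, 2, 4}.
Row 1, column 4: eliminating its row and column leaves {3, 1, 2, 4}.
Row 2, column 1: eliminating its row and column leaves {3, 1, 4}.
Row 2, column 2: eliminating its row and column leaves {3, 1, 2}.
Row 2, column 3: eliminating its row and column leaves {3, 2, 4}.
Row 2, column 4: eliminating its row and column leaves {3, 1, 2, 4}.
Row 3, column 2: eliminating its row and column leaves {3, 1}.
Row 3, column 3: eliminating its row and column leaves {3, 4}.
Row 3, column 4: eliminating its row and column leaves {3, 1, 4}.
Row 4, column 1: eliminating its row and column leaves {3}.
Row 4, column 4: eliminating its row and column leaves {3, 2}.
Enumerating the assignments across these blanks that avoid any row or column repeat gives 8 completions.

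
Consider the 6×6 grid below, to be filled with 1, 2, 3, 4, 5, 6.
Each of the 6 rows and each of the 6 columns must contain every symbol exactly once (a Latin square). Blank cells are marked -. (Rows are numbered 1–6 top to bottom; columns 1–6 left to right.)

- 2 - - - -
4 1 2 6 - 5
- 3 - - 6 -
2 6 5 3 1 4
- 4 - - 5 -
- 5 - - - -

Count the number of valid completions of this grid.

24

Row 1, column 1: eliminating its row and column leaves {1, 3, 5, 6}.
Row 1, column 3: eliminating its row and column leaves {1, 3, 4, 6}.
Row 1, column 4: eliminating its row and column leaves {1, 4, 5}.
Row 1, column 5: eliminating its row and column leaves {3, 4}.
Row 1, column 6: eliminating its row and column leaves {1, 3, 6}.
Row 2, column 5: eliminating its row and column leaves {3}.
Row 3, column 1: eliminating its row and column leaves {1, 5}.
Row 3, column 3: eliminating its row and column leaves {1, 4}.
Row 3, column 4: eliminating its row and column leaves {1, 2, 4, 5}.
Row 3, column 6: eliminating its row and column leaves {1, 2}.
Row 5, column 1: eliminating its row and column leaves {1, 3, 6}.
Row 5, column 3: eliminating its row and column leaves {1, 3, 6}.
Row 5, column 4: eliminating its row and column leaves {1, 2}.
Row 5, column 6: eliminating its row and column leaves {1, 2, 3, 6}.
Row 6, column 1: eliminating its row and column leaves {1, 3, 6}.
Row 6, column 3: eliminating its row and column leaves {1, 3, 4, 6}.
Row 6, column 4: eliminating its row and column leaves {1, 2, 4}.
Row 6, column 5: eliminating its row and column leaves {2, 3, 4}.
Row 6, column 6: eliminating its row and column leaves {1, 2, 3, 6}.
Enumerating the assignments across these blanks that avoid any row or column repeat gives 24 completions.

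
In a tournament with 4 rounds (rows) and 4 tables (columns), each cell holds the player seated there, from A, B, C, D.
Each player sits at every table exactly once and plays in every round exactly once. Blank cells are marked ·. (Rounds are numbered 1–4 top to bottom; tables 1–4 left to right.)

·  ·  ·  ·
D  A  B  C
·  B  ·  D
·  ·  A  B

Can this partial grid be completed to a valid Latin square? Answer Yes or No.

No round or table among the givens repeats a symbol, and propagating forced cells runs into no contradiction.
One valid completion exists (for instance, B C D A / D A B C / A B C D / C D A B).

Yes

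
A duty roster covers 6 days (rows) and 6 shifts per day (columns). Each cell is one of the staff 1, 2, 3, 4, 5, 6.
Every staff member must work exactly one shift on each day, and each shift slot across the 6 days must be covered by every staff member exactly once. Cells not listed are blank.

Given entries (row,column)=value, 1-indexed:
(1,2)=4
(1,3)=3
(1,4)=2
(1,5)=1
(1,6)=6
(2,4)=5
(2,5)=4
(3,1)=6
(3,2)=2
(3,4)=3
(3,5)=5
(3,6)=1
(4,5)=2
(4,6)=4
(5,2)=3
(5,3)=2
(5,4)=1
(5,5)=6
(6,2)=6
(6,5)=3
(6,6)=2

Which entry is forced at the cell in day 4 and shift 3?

Day 1, shift 1: day 1 has {1, 2, 3, 4, 6} and shift 1 has {6}, leaving only 5.
Day 2, shift 2: day 2 has {4, 5} and shift 2 has {2, 3, 4, 6}, leaving only 1.
Day 2, shift 3: day 2 has {1, 4, 5} and shift 3 has {2, 3}, leaving only 6.
Day 2, shift 6: day 2 has {1, 4, 5, 6} and shift 6 has {1, 2, 4, 6}, leaving only 3.
Day 2, shift 1: day 2 has {1, 3, 4, 5, 6} and shift 1 has {5, 6}, leaving only 2.
Day 3, shift 3: day 3 has {1, 2, 3, 5, 6} and shift 3 has {2, 3, 6}, leaving only 4.
Day 4, shift 2: day 4 has {2, 4} and shift 2 has {1, 2, 3, 4, 6}, leaving only 5.
Day 4 already has {2, 4, 5} and shift 3 already has {2, 3, 4, 6}, so day 4, shift 3 must be 1.

1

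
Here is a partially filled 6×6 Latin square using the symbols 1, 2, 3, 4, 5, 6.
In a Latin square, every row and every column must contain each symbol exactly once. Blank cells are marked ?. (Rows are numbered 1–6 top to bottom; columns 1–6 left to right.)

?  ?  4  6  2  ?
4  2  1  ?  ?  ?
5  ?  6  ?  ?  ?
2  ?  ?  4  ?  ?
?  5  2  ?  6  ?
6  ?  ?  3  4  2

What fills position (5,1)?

Row 2, column 4: row 2 has {1, 2, 4} and column 4 has {3, 4, 6}, leaving only 5.
Row 2, column 5: row 2 has {1, 2, 4, 5} and column 5 has {2, 4, 6}, leaving only 3.
Row 2, column 6: row 2 has {1, 2, 3, 4, 5} and column 6 has {2}, leaving only 6.
Row 3, column 5: row 3 has {5, 6} and column 5 has {2, 3, 4, 6}, leaving only 1.
Row 3, column 4: row 3 has {1, 5, 6} and column 4 has {3, 4, 5, 6}, leaving only 2.
Row 4, column 5: row 4 has {2, 4} and column 5 has {1, 2, 3, 4, 6}, leaving only 5.
Row 4, column 3: row 4 has {2, 4, 5} and column 3 has {1, 2, 4, 6}, leaving only 3.
Row 4, column 6: row 4 has {2, 3, 4, 5} and column 6 has {2, 6}, leaving only 1.
Row 4, column 2: row 4 has {1, 2, 3, 4, 5} and column 2 has {2, 5}, leaving only 6.
Row 5, column 4: row 5 has {2, 5, 6} and column 4 has {2, 3, 4, 5, 6}, leaving only 1.
Row 5 already has {1, 2, 5, 6} and column 1 already has {2, 4, 5, 6}, so row 5, column 1 must be 3.

3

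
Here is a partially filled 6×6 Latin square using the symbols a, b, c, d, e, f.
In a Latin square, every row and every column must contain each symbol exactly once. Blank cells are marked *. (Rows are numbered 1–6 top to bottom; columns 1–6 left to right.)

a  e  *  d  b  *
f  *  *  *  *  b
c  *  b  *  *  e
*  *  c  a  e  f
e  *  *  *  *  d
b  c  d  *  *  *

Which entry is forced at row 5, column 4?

Row 1, column 3: row 1 has {a, b, d, e} and column 3 has {b, c, d}, leaving only f.
Row 1, column 6: row 1 has {a, b, d, e, f} and column 6 has {b, d, e, f}, leaving only c.
Row 3, column 4: row 3 has {b, c, e} and column 4 has {a, d}, leaving only f.
Row 4, column 1: row 4 has {a, c, e, f} and column 1 has {a, b, c, e, f}, leaving only d.
Row 4, column 2: row 4 has {a, c, d, e, f} and column 2 has {c, e}, leaving only b.
Row 5, column 3: row 5 has {d, e} and column 3 has {b, c, d, f}, leaving only a.
Row 2, column 3: row 2 has {b, f} and column 3 has {a, b, c, d, f}, leaving only e.
Row 2, column 4: row 2 has {b, e, f} and column 4 has {a, d, f}, leaving only c.
Row 5 already has {a, d, e} and column 4 already has {a, c, d, f}, so row 5, column 4 must be b.

b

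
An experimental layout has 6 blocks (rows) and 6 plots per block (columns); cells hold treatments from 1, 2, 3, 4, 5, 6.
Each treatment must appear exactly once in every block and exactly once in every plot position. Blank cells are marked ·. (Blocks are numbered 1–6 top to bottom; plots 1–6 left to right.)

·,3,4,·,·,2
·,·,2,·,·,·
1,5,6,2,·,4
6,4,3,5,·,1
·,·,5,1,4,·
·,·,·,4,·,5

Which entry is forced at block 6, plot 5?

6

Block 1, plot 1: block 1 has {2, 3, 4} and plot 1 has {1, 6}, leaving only 5.
Block 1, plot 4: block 1 has {2, 3, 4, 5} and plot 4 has {1, 2, 4, 5}, leaving only 6.
Block 1, plot 5: block 1 has {2, 3, 4, 5, 6} and plot 5 has {4}, leaving only 1.
Block 2, plot 4: block 2 has {2} and plot 4 has {1, 2, 4, 5, 6}, leaving only 3.
Block 2, plot 1: block 2 has {2, 3} and plot 1 has {1, 5, 6}, leaving only 4.
Block 2, plot 6: block 2 has {2, 3, 4} and plot 6 has {1, 2, 4, 5}, leaving only 6.
Block 2, plot 2: block 2 has {2, 3, 4, 6} and plot 2 has {3, 4, 5}, leaving only 1.
Block 2, plot 5: block 2 has {1, 2, 3, 4, 6} and plot 5 has {1, 4}, leaving only 5.
Block 3, plot 5: block 3 has {1, 2, 4, 5, 6} and plot 5 has {1, 4, 5}, leaving only 3.
Block 4, plot 5: block 4 has {1, 3, 4, 5, 6} and plot 5 has {1, 3, 4, 5}, leaving only 2.
Block 6 already has {4, 5} and plot 5 already has {1, 2, 3, 4, 5}, so block 6, plot 5 must be 6.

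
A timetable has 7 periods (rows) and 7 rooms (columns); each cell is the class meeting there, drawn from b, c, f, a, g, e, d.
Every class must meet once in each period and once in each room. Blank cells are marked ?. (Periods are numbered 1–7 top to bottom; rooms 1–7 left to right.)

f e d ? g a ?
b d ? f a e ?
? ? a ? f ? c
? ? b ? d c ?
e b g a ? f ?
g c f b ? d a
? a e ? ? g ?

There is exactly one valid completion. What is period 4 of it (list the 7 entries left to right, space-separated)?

a f b g d c e

Period 4, room 1: period 4 has {b, c, d} and room 1 has {b, f, g, e}, leaving only a.
Period 1, room 4: period 1 has {f, a, g, e, d} and room 4 has {b, f, a}, leaving only c.
Period 1, room 7: period 1 has {c, f, a, g, e, d} and room 7 has {c, a}, leaving only b.
Period 2, room 3: period 2 has {b, f, a, e, d} and room 3 has {b, f, a, g, e, d}, leaving only c.
Period 2, room 7: period 2 has {b, c, f, a, e, d} and room 7 has {b, c, a}, leaving only g.
Period 3, room 1: period 3 has {c, f, a} and room 1 has {b, f, a, g, e}, leaving only d.
Period 3, room 2: period 3 has {c, f, a, d} and room 2 has {b, c, a, e, d}, leaving only g.
Period 4, room 2: period 4 has {b, c, a, d} and room 2 has {b, c, a, g, e, d}, leaving only f.
Period 4, room 7: period 4 has {b, c, f, a, d} and room 7 has {b, c, a, g}, leaving only e.
Period 4, room 4: period 4 has {b, c, f, a, e, d} and room 4 has {b, c, f, a}, leaving only g.
So period 4 reads: a f b g d c e.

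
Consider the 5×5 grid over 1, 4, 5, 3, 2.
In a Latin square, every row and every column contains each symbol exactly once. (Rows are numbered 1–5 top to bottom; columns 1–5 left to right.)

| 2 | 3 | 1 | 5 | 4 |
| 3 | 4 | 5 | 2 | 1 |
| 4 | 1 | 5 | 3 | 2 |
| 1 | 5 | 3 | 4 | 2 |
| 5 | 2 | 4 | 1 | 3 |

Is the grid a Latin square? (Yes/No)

No

Every row is a permutation, but column 3 contains 5 twice (at rows 2 and 3).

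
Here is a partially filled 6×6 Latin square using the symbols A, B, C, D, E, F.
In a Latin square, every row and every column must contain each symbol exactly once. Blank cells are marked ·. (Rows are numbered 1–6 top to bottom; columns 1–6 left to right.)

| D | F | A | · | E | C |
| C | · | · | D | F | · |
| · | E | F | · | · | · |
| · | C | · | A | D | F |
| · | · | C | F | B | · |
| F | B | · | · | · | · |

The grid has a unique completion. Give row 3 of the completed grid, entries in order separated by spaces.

Row 1, column 4: row 1 has {A, C, D, E, F} and column 4 has {A, D, F}, leaving only B.
Row 3, column 4: row 3 has {E, F} and column 4 has {A, B, D, F}, leaving only C.
Row 3, column 5: row 3 has {C, E, F} and column 5 has {B, D, E, F}, leaving only A.
Row 3, column 1: row 3 has {A, C, E, F} and column 1 has {C, D, F}, leaving only B.
Row 3, column 6: row 3 has {A, B, C, E, F} and column 6 has {C, F}, leaving only D.
So row 3 reads: B E F C A D.

B E F C A D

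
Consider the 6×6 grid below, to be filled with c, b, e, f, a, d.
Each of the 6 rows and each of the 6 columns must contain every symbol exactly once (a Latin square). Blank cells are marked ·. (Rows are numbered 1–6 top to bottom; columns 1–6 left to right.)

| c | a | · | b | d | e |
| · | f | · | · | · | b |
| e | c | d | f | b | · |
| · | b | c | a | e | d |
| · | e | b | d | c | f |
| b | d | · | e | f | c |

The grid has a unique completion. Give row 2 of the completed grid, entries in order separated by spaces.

d f e c a b

Row 2, column 4: row 2 has {b, f} and column 4 has {b, e, f, a, d}, leaving only c.
Row 2, column 5: row 2 has {c, b, f} and column 5 has {c, b, e, f, d}, leaving only a.
Row 2, column 1: row 2 has {c, b, f, a} and column 1 has {c, b, e}, leaving only d.
Row 2, column 3: row 2 has {c, b, f, a, d} and column 3 has {c, b, d}, leaving only e.
So row 2 reads: d f e c a b.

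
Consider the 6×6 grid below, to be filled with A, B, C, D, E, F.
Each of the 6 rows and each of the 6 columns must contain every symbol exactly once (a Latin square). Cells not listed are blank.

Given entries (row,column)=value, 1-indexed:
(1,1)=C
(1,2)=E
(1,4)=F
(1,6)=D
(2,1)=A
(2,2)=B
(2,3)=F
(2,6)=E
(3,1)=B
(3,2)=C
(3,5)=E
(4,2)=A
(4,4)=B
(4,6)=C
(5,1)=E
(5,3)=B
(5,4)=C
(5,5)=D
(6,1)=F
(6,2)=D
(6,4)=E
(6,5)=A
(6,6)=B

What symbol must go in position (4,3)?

E

Row 1, column 3: row 1 has {C, D, E, F} and column 3 has {B, F}, leaving only A.
Row 1, column 5: row 1 has {A, C, D, E, F} and column 5 has {A, D, E}, leaving only B.
Row 2, column 4: row 2 has {A, B, E, F} and column 4 has {B, C, E, F}, leaving only D.
Row 2, column 5: row 2 has {A, B, D, E, F} and column 5 has {A, B, D, E}, leaving only C.
Row 3, column 3: row 3 has {B, C, E} and column 3 has {A, B, F}, leaving only D.
Row 4 already has {A, B, C} and column 3 already has {A, B, D, F}, so row 4, column 3 must be E.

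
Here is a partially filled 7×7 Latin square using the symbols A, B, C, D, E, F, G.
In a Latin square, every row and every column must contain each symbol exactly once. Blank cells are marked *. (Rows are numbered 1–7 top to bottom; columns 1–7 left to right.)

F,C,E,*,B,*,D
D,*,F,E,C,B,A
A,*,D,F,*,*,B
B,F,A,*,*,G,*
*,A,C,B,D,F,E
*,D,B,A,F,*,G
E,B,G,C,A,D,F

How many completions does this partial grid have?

1

Row 1, column 4: eliminating its row and column leaves {G}.
Row 1, column 6: eliminating its row and column leaves {A}.
Row 2, column 2: eliminating its row and column leaves {G}.
Row 3, column 2: eliminating its row and column leaves {E, G}.
Row 3, column 5: eliminating its row and column leaves {E, G}.
Row 3, column 6: eliminating its row and column leaves {C, E}.
Row 4, column 4: eliminating its row and column leaves {D}.
Row 4, column 5: eliminating its row and column leaves {E}.
Row 4, column 7: eliminating its row and column leaves {C}.
Row 5, column 1: eliminating its row and column leaves {G}.
Row 6, column 1: eliminating its row and column leaves {C}.
Row 6, column 6: eliminating its row and column leaves {C, E}.
Only one assignment across all blanks avoids any row or column repeat, giving 1 completion.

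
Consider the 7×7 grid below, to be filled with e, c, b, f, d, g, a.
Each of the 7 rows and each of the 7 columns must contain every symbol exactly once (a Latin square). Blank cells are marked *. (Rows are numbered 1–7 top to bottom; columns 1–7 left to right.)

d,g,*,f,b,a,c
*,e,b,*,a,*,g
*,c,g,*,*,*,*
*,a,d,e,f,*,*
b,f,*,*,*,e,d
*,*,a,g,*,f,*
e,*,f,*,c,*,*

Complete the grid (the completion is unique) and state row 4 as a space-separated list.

Row 4, column 7: row 4 has {e, f, d, a} and column 7 has {c, d, g}, leaving only b.
Row 1, column 3: row 1 has {c, b, f, d, g, a} and column 3 has {b, f, d, g, a}, leaving only e.
Row 5, column 3: row 5 has {e, b, f, d} and column 3 has {e, b, f, d, g, a}, leaving only c.
Row 5, column 4: row 5 has {e, c, b, f, d} and column 4 has {e, f, g}, leaving only a.
Row 5, column 5: row 5 has {e, c, b, f, d, a} and column 5 has {c, b, f, a}, leaving only g.
Row 6, column 1: row 6 has {f, g, a} and column 1 has {e, b, d}, leaving only c.
Row 4, column 1: row 4 has {e, b, f, d, a} and column 1 has {e, c, b, d}, leaving only g.
Row 4, column 6: row 4 has {e, b, f, d, g, a} and column 6 has {e, f, a}, leaving only c.
So row 4 reads: g a d e f c b.

g a d e f c b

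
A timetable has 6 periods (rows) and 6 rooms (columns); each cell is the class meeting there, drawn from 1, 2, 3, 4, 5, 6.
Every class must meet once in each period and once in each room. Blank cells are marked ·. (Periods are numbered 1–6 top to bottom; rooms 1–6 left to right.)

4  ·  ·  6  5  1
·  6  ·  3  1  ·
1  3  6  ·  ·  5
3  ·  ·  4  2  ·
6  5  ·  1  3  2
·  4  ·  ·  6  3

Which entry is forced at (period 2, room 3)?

2

Period 1, room 2: period 1 has {1, 4, 5, 6} and room 2 has {3, 4, 5, 6}, leaving only 2.
Period 1, room 3: period 1 has {1, 2, 4, 5, 6} and room 3 has {6}, leaving only 3.
Period 2, room 6: period 2 has {1, 3, 6} and room 6 has {1, 2, 3, 5}, leaving only 4.
Period 3, room 4: period 3 has {1, 3, 5, 6} and room 4 has {1, 3, 4, 6}, leaving only 2.
Period 3, room 5: period 3 has {1, 2, 3, 5, 6} and room 5 has {1, 2, 3, 5, 6}, leaving only 4.
Period 4, room 2: period 4 has {2, 3, 4} and room 2 has {2, 3, 4, 5, 6}, leaving only 1.
Period 4, room 3: period 4 has {1, 2, 3, 4} and room 3 has {3, 6}, leaving only 5.
Period 2 already has {1, 3, 4, 6} and room 3 already has {3, 5, 6}, so period 2, room 3 must be 2.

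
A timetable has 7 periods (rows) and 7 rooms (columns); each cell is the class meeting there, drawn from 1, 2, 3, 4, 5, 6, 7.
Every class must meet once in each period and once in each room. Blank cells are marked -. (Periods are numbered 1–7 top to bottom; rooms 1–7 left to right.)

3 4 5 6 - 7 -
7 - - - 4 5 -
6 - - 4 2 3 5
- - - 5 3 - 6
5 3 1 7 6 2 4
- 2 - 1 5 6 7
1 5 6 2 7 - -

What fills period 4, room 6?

Period 1, room 5: period 1 has {3, 4, 5, 6, 7} and room 5 has {2, 3, 4, 5, 6, 7}, leaving only 1.
Period 1, room 7: period 1 has {1, 3, 4, 5, 6, 7} and room 7 has {4, 5, 6, 7}, leaving only 2.
Period 2, room 4: period 2 has {4, 5, 7} and room 4 has {1, 2, 4, 5, 6, 7}, leaving only 3.
Period 2, room 3: period 2 has {3, 4, 5, 7} and room 3 has {1, 5, 6}, leaving only 2.
Period 2, room 7: period 2 has {2, 3, 4, 5, 7} and room 7 has {2, 4, 5, 6, 7}, leaving only 1.
Period 2, room 2: period 2 has {1, 2, 3, 4, 5, 7} and room 2 has {2, 3, 4, 5}, leaving only 6.
Period 3, room 3: period 3 has {2, 3, 4, 5, 6} and room 3 has {1, 2, 5, 6}, leaving only 7.
Period 3, room 2: period 3 has {2, 3, 4, 5, 6, 7} and room 2 has {2, 3, 4, 5, 6}, leaving only 1.
Period 4, room 2: period 4 has {3, 5, 6} and room 2 has {1, 2, 3, 4, 5, 6}, leaving only 7.
Period 4, room 3: period 4 has {3, 5, 6, 7} and room 3 has {1, 2, 5, 6, 7}, leaving only 4.
Period 4 already has {3, 4, 5, 6, 7} and room 6 already has {2, 3, 5, 6, 7}, so period 4, room 6 must be 1.

1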